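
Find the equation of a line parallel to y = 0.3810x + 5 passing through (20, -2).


Parallel lines have equal slopes.
m2 = 0.3810
b2 = -2 - 0.3810*20 = -9.6200

y = 0.3810x - 9.6200


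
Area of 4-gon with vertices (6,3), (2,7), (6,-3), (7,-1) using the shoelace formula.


sum(xi*y_{i+1}) = 6*7 + 2*(-3) + 6*(-1) + 7*3 = 51
sum(yi*x_{i+1}) = 3*2 + 7*6 - 3*7 - 1*6 = 21
Area = |51 - 21|/2 = 30/2 = 15.0000

15.0000 sq units


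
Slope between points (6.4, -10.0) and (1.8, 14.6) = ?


dy = 14.6 + 10.0 = 24.6
dx = 1.8 - 6.4 = -4.6
m = 24.6/(-4.6) = -5.3478

m = -5.3478


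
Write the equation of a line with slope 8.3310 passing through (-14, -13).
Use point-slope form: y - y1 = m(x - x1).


y + 13 = 8.3310(x + 14)
y = 8.3310x - 13 - 8.3310*(-14)
y = 8.3310x + 103.6340

y = 8.3310x + 103.6340


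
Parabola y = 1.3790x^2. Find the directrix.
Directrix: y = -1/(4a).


a = 1.3790
1/(4a) = 0.1813
directrix: y = -0.1813 = -0.1813

y = -0.1813


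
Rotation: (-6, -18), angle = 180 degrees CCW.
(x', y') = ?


cos(180) = -1, sin(180) = 0
x' = -6*(-1) + 18*0 = 6
y' = -6*0 - 18*(-1) = 18

(6, 18)


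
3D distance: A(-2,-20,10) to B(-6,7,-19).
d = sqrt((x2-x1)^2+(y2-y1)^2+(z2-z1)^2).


dx=-4, dy=27, dz=-29
d = sqrt(16+729+841) = sqrt(1586) = 39.8246

39.8246


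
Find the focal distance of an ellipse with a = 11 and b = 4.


c^2 = 11^2 - 4^2 = 121 - 16 = 105
c = sqrt(105) = 10.2470

c = 10.2470


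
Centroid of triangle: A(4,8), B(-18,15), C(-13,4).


Gx = (4- 18- 13)/3 = -27/3 = -9.0000
Gy = (8+15+4)/3 = 27/3 = 9.0000

G = (-9.0000, 9.0000)


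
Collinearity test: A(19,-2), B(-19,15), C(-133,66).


19*(15-66) - 19*(66+ 2) - 133*(-2-15)
= -969 - 1292 + 2261 = 0

Yes, collinear (determinant = 0)


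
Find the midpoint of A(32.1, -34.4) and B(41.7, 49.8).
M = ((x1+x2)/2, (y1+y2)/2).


Mx = (32.1 + 41.7)/2 = 73.8/2 = 36.9000
My = (-34.4 + 49.8)/2 = 15.4/2 = 7.7000

(36.9000, 7.7000)


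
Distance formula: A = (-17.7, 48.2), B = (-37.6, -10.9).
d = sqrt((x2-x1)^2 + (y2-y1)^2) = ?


dx = -37.6 + 17.7 = -19.9
dy = -10.9 - 48.2 = -59.1
d = sqrt(396.01 + 3492.81) = sqrt(3888.82) = 62.3604

62.3604


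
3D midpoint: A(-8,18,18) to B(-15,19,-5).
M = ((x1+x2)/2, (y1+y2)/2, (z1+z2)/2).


Mx = (-8- 15)/2 = -11.5000
My = (18+19)/2 = 18.5000
Mz = (18- 5)/2 = 6.5000

M = (-11.5000, 18.5000, 6.5000)


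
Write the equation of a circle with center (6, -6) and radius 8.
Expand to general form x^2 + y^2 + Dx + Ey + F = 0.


(x-6)^2 + (y+ 6)^2 = 8^2
D = -2h = -12, E = -2k = 12
F = h^2+k^2-r^2 = 36+36-64 = 8

x^2 + y^2 - 12x + 12y + 8 = 0


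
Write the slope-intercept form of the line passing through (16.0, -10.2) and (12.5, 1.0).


m = (11.2)/(-3.5) = -3.2000
b = y1 - m*x1 = -10.2 - (11.2*16.0)/(-3.5) = -10.2 + 51.2000 = 41.0000

y = -3.2000x + 41.0000


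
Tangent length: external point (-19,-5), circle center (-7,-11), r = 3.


d = sqrt((-19+ 7)^2 + (-5+ 11)^2) = sqrt(144+36) = 13.4164
L = sqrt(180.0000 - 9) = sqrt(171.0000) = 13.0767

13.0767


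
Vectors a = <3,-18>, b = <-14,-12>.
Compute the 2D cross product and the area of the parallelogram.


cross = 3*(-12) + 18*(-14) = -36 - 252 = -288
Parallelogram area = |-288| = 288

cross = -288, parallelogram area = 288


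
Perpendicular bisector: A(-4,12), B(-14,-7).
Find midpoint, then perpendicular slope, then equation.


Midpoint = (-9, 2.5)
Slope of AB = dy/dx = -19/(-10) = 1.9000
Perp slope = -dx/dy = -10/19 = -0.5263
b = My - (perp slope)*Mx = 2.5 + (-10*(-9))/(-19) = 2.5 - 4.7368 = -2.2368

y = -0.5263x - 2.2368


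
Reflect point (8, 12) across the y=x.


Reflection rule for y=x: (y, x)
(8, 12) -> (12, 8)

(12, 8)


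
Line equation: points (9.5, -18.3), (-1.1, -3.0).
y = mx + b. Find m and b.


m = (15.3)/(-10.6) = -1.4434
b = y1 - m*x1 = -18.3 - (15.3*9.5)/(-10.6) = -18.3 + 13.7123 = -4.5877

y = -1.4434x - 4.5877


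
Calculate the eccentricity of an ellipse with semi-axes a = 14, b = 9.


c = sqrt(196-81) = sqrt(115) = 10.7238
e = c/a = sqrt(115)/14 = 0.7660

e = 0.7660


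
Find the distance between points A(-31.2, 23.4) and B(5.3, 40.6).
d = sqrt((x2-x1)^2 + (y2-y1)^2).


dx = 5.3 + 31.2 = 36.5
dy = 40.6 - 23.4 = 17.2
d = sqrt(1332.25 + 295.84) = sqrt(1628.09) = 40.3496

40.3496


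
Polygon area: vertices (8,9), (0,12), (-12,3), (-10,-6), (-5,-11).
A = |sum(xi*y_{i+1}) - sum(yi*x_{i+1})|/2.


sum(xi*y_{i+1}) = 8*12 + 0*3 - 12*(-6) - 10*(-11) - 5*9 = 233
sum(yi*x_{i+1}) = 9*0 + 12*(-12) + 3*(-10) - 6*(-5) - 11*8 = -232
Area = |233 + 232|/2 = 465/2 = 232.5000

232.5000 sq units


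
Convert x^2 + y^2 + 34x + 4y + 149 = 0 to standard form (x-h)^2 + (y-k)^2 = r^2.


h = -D/2 = -34/2 = -17
k = -E/2 = -4/2 = -2
r^2 = h^2 + k^2 - F = 289 + 4 - 149 = 144
r = 12

Center (-17, -2), radius = 12


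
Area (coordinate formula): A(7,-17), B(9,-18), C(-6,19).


7*(-18-19) = -259
9*(19+ 17) = 324
-6*(-17+ 18) = -6
sum = 59
Area = |59|/2 = 29.5000

29.5000 sq units


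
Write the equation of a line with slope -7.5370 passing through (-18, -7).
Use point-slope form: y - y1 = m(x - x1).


y + 7 = -7.5370(x + 18)
y = -7.5370x - 7 + 7.5370*(-18)
y = -7.5370x - 142.6660

y = -7.5370x - 142.6660


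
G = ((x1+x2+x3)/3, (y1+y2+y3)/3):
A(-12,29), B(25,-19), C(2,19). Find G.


Gx = (-12+25+2)/3 = 15/3 = 5.0000
Gy = (29- 19+19)/3 = 29/3 = 9.6667

G = (5.0000, 9.6667)


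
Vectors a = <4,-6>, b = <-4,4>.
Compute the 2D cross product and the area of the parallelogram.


cross = 4*4 + 6*(-4) = 16 - 24 = -8
Parallelogram area = |-8| = 8

cross = -8, parallelogram area = 8


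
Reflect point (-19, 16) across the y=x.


Reflection rule for y=x: (y, x)
(-19, 16) -> (16, -19)

(16, -19)


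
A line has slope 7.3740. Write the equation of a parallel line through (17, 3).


Parallel lines have equal slopes.
m2 = 7.3740
b2 = 3 - 7.3740*17 = -122.3580

y = 7.3740x - 122.3580


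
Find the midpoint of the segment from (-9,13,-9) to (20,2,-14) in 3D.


Mx = (-9+20)/2 = 5.5000
My = (13+2)/2 = 7.5000
Mz = (-9- 14)/2 = -11.5000

M = (5.5000, 7.5000, -11.5000)


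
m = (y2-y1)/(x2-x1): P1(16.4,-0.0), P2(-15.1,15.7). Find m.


dy = 15.7 + 0.0 = 15.7
dx = -15.1 - 16.4 = -31.5
m = 15.7/(-31.5) = -0.4984

m = -0.4984


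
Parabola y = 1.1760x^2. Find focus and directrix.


a = 1.1760
1/(4a) = 0.2126
Focus = (0, 0.2126)
Directrix: y = -0.2126

Focus = (0, 0.2126), Directrix: y = -0.2126


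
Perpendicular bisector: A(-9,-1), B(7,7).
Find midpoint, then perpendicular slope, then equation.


Midpoint = (-1, 3)
Slope of AB = dy/dx = 8/16 = 0.5000
Perp slope = -dx/dy = -16/8 = -2.0000
b = My - (perp slope)*Mx = 3 + (16*(-1))/8 = 3 - 2.0000 = 1.0000

y = -2.0000x + 1.0000


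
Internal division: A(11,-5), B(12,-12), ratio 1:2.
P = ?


Px = (1*12 + 2*11)/3 = 34/3 = 11.3333
Py = (1*(-12) + 2*(-5))/3 = -22/3 = -7.3333

P = (11.3333, -7.3333)


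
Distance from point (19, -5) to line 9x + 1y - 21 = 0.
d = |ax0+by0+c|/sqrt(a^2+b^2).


|9*19 + 1*(-5) - 21| = |145| = 145
sqrt(81 + 1) = sqrt(82) = 9.0554
d = 145/sqrt(82) = 16.0126

16.0126


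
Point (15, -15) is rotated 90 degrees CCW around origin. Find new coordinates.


cos(90) = 0, sin(90) = 1
x' = 15*0 + 15*1 = 15
y' = 15*1 - 15*0 = 15

(15, 15)


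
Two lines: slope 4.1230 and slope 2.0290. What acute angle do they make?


m1-m2 = 2.094
1+m1*m2 = 9.365567
tan(theta) = |2.094/9.365567| = 0.223585
theta = arctan(|2.094/9.365567|) = 12.6032 degrees (acute angle)

12.6032 degrees


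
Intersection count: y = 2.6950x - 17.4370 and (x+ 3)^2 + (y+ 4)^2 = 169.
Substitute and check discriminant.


Substitute y = 2.6950x - 17.4370: (x+ 3)^2 + (2.6950x- 17.4370+ 4)^2 = 169
Expand to Ax^2 + Bx + C = 0, where b-k = -13.437
A = 1+m^2 = 8.263025
B = 2(m(b-k) - h) = 2(2.6950*(-13.437) + 3) = -66.42543
C = h^2 + (b-k)^2 - r^2 = 9 + 180.552969 - 169 = 20.552969
disc = B^2-4AC = 4412.3378 - 679.3188 = 3733.0190
disc > 0

2 intersection points


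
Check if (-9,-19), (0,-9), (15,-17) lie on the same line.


-9*(-9+ 17) + 0*(-17+ 19) + 15*(-19+ 9)
= -72 + 0 - 150 = -222

No, not collinear (determinant = -222)


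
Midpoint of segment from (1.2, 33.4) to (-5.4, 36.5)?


Mx = (1.2 - 5.4)/2 = -4.2/2 = -2.1000
My = (33.4 + 36.5)/2 = 69.9/2 = 34.9500

(-2.1000, 34.9500)


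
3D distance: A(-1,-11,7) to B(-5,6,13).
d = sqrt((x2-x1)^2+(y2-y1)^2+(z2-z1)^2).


dx=-4, dy=17, dz=6
d = sqrt(16+289+36) = sqrt(341) = 18.4662

18.4662


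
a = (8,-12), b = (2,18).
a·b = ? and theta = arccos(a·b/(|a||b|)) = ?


a·b = 8*2 - 12*18 = 16 - 216 = -200
|a| = sqrt(64+144) = 14.4222
|b| = sqrt(4+324) = 18.1108
cos(theta) = -200/(sqrt(208)*sqrt(328)) = -200/sqrt(68224) = -0.765705
theta = arccos(-200/sqrt(68224)) = 139.9697 degrees

a·b = -200, theta = 139.9697 deg


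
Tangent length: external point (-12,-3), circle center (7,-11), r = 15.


d = sqrt((-12-7)^2 + (-3+ 11)^2) = sqrt(361+64) = 20.6155
L = sqrt(425.0000 - 225) = sqrt(200.0000) = 14.1421

14.1421


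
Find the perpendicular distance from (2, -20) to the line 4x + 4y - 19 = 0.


|4*2 + 4*(-20) - 19| = |-91| = 91
sqrt(16 + 16) = sqrt(32) = 5.6569
d = 91/sqrt(32) = 16.0867

16.0867


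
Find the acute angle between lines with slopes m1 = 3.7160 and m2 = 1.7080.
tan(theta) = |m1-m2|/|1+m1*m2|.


m1-m2 = 2.008
1+m1*m2 = 7.346928
tan(theta) = |2.008/7.346928| = 0.273312
theta = arctan(|2.008/7.346928|) = 15.2863 degrees (acute angle)

15.2863 degrees


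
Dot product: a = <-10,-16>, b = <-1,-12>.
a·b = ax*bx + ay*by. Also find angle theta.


a·b = -10*(-1) - 16*(-12) = 10 + 192 = 202
|a| = sqrt(100+256) = 18.8680
|b| = sqrt(1+144) = 12.0416
cos(theta) = 202/(sqrt(356)*sqrt(145)) = 202/sqrt(51620) = 0.889083
theta = arccos(202/sqrt(51620)) = 27.2417 degrees

a·b = 202, theta = 27.2417 deg


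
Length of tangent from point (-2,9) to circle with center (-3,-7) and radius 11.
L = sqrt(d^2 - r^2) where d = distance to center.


d = sqrt((-2+ 3)^2 + (9+ 7)^2) = sqrt(1+256) = 16.0312
L = sqrt(257.0000 - 121) = sqrt(136.0000) = 11.6619

11.6619


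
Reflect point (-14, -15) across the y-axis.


Reflection rule for y-axis: (-x, y)
(-14, -15) -> (14, -15)

(14, -15)


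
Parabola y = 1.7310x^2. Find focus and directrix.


a = 1.7310
1/(4a) = 0.1444
Focus = (0, 0.1444)
Directrix: y = -0.1444

Focus = (0, 0.1444), Directrix: y = -0.1444


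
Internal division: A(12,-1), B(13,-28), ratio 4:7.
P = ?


Px = (4*13 + 7*12)/11 = 136/11 = 12.3636
Py = (4*(-28) + 7*(-1))/11 = -119/11 = -10.8182

P = (12.3636, -10.8182)


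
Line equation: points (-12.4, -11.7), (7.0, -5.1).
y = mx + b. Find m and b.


m = (6.6)/(19.4) = 0.3402
b = y1 - m*x1 = -11.7 - (6.6*(-12.4))/(19.4) = -11.7 + 4.2186 = -7.4814

y = 0.3402x - 7.4814


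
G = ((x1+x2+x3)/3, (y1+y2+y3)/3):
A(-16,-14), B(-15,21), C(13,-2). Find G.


Gx = (-16- 15+13)/3 = -18/3 = -6.0000
Gy = (-14+21- 2)/3 = 5/3 = 1.6667

G = (-6.0000, 1.6667)


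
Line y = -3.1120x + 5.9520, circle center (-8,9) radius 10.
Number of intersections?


Substitute y = -3.1120x + 5.9520: (x+ 8)^2 + (-3.1120x+5.9520-9)^2 = 100
Expand to Ax^2 + Bx + C = 0, where b-k = -3.048
A = 1+m^2 = 10.684544
B = 2(m(b-k) - h) = 2(-3.1120*(-3.048) + 8) = 34.970752
C = h^2 + (b-k)^2 - r^2 = 64 + 9.290304 - 100 = -26.709696
disc = B^2-4AC = 1222.9535 + 1141.5237 = 2364.4772
disc > 0

2 intersection points


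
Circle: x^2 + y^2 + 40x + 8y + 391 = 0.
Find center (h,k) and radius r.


h = -D/2 = -40/2 = -20
k = -E/2 = -8/2 = -4
r^2 = h^2 + k^2 - F = 400 + 16 - 391 = 25
r = 5

Center (-20, -4), radius = 5


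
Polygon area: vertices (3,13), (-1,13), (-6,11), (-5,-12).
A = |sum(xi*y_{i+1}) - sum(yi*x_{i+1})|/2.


sum(xi*y_{i+1}) = 3*13 - 1*11 - 6*(-12) - 5*13 = 35
sum(yi*x_{i+1}) = 13*(-1) + 13*(-6) + 11*(-5) - 12*3 = -182
Area = |35 + 182|/2 = 217/2 = 108.5000

108.5000 sq units


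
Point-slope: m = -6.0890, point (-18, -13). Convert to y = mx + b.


y + 13 = -6.0890(x + 18)
y = -6.0890x - 13 + 6.0890*(-18)
y = -6.0890x - 122.6020

y = -6.0890x - 122.6020


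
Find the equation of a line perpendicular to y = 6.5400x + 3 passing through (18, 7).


Perpendicular slope = -1/m1 = -1/6.5400 = -0.1529
b2 = y0 - m2*x0 = 7 + 18/6.5400 = 7 + 2.7523 = 9.7523

y = -0.1529x + 9.7523


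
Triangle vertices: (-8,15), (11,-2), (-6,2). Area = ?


-8*(-2-2) = 32
11*(2-15) = -143
-6*(15+ 2) = -102
sum = -213
Area = |-213|/2 = 106.5000

106.5000 sq units


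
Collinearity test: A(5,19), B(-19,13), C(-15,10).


5*(13-10) - 19*(10-19) - 15*(19-13)
= 15 + 171 - 90 = 96

No, not collinear (determinant = 96)


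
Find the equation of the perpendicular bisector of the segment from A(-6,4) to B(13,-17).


Midpoint = (3.5, -6.5)
Slope of AB = dy/dx = -21/19 = -1.1053
Perp slope = -dx/dy = 19/21 = 0.9048
b = My - (perp slope)*Mx = -6.5 + (19*3.5)/(-21) = -6.5 - 3.1667 = -9.6667

y = 0.9048x - 9.6667


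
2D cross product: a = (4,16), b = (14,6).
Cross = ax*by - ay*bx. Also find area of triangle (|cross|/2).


cross = 4*6 - 16*14 = 24 - 224 = -200
Triangle area = |-200|/2 = 200/2 = 100.0000

cross = -200, triangle area = 100.0000


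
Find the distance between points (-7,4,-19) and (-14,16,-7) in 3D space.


dx=-7, dy=12, dz=12
d = sqrt(49+144+144) = sqrt(337) = 18.3576

18.3576


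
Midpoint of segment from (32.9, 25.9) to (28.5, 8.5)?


Mx = (32.9 + 28.5)/2 = 61.4/2 = 30.7000
My = (25.9 + 8.5)/2 = 34.4/2 = 17.2000

(30.7000, 17.2000)


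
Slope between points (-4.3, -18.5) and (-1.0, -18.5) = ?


dy = -18.5 + 18.5 = 0.0
dx = -1.0 + 4.3 = 3.3
m = 0.0/3.3 = 0

m = 0


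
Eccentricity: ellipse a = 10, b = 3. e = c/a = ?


c = sqrt(100-9) = sqrt(91) = 9.5394
e = c/a = sqrt(91)/10 = 0.9539

e = 0.9539


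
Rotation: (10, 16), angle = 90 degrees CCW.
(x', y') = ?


cos(90) = 0, sin(90) = 1
x' = 10*0 - 16*1 = -16
y' = 10*1 + 16*0 = 10

(-16, 10)


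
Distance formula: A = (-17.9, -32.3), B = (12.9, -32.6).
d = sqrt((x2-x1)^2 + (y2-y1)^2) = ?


dx = 12.9 + 17.9 = 30.8
dy = -32.6 + 32.3 = -0.3
d = sqrt(948.64 + 0.09) = sqrt(948.73) = 30.8015

30.8015


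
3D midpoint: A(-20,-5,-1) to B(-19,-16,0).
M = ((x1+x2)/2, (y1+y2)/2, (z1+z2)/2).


Mx = (-20- 19)/2 = -19.5000
My = (-5- 16)/2 = -10.5000
Mz = (-1+0)/2 = -0.5000

M = (-19.5000, -10.5000, -0.5000)


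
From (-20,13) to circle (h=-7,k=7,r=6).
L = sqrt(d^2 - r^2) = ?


d = sqrt((-20+ 7)^2 + (13-7)^2) = sqrt(169+36) = 14.3178
L = sqrt(205.0000 - 36) = sqrt(169.0000) = 13.0000

13.0000


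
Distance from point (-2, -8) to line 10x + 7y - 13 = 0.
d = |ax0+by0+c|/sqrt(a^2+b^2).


|10*(-2) + 7*(-8) - 13| = |-89| = 89
sqrt(100 + 49) = sqrt(149) = 12.2066
d = 89/sqrt(149) = 7.2912

7.2912


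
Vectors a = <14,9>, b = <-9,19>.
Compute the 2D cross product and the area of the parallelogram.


cross = 14*19 - 9*(-9) = 266 + 81 = 347
Parallelogram area = |347| = 347

cross = 347, parallelogram area = 347


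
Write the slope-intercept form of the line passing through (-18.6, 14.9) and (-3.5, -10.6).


m = (-25.5)/(15.1) = -1.6887
b = y1 - m*x1 = 14.9 - (-25.5*(-18.6))/(15.1) = 14.9 - 31.4106 = -16.5106

y = -1.6887x - 16.5106


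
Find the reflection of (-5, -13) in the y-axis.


Reflection rule for y-axis: (-x, y)
(-5, -13) -> (5, -13)

(5, -13)


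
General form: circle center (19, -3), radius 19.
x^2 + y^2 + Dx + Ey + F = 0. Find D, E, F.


(x-19)^2 + (y+ 3)^2 = 19^2
D = -2h = -38, E = -2k = 6
F = h^2+k^2-r^2 = 361+9-361 = 9

D = -38, E = 6, F = 9


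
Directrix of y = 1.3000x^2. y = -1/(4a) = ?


a = 1.3000
1/(4a) = 0.1923
directrix: y = -0.1923 = -0.1923

y = -0.1923


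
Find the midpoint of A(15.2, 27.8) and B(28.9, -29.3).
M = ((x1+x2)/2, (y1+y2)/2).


Mx = (15.2 + 28.9)/2 = 44.1/2 = 22.0500
My = (27.8 - 29.3)/2 = -1.5/2 = -0.7500

(22.0500, -0.7500)


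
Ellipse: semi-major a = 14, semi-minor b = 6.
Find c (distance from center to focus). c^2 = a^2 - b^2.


c^2 = 14^2 - 6^2 = 196 - 36 = 160
c = sqrt(160) = 12.6491

c = 12.6491


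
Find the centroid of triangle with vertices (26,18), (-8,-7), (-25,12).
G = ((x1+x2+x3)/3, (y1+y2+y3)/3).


Gx = (26- 8- 25)/3 = -7/3 = -2.3333
Gy = (18- 7+12)/3 = 23/3 = 7.6667

G = (-2.3333, 7.6667)


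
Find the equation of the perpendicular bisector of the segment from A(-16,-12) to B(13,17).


Midpoint = (-1.5, 2.5)
Slope of AB = dy/dx = 29/29 = 1.0000
Perp slope = -dx/dy = -29/29 = -1.0000
b = My - (perp slope)*Mx = 2.5 + (29*(-1.5))/29 = 2.5 - 1.5000 = 1.0000

y = -1.0000x + 1.0000


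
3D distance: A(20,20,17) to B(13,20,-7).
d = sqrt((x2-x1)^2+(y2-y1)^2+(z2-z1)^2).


dx=-7, dy=0, dz=-24
d = sqrt(49+0+576) = sqrt(625) = 25.0000

25.0000


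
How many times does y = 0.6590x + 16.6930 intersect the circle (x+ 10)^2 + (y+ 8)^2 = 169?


Substitute y = 0.6590x + 16.6930: (x+ 10)^2 + (0.6590x+16.6930+ 8)^2 = 169
Expand to Ax^2 + Bx + C = 0, where b-k = 24.693
A = 1+m^2 = 1.434281
B = 2(m(b-k) - h) = 2(0.6590*24.693 + 10) = 52.545374
C = h^2 + (b-k)^2 - r^2 = 100 + 609.744249 - 169 = 540.744249
disc = B^2-4AC = 2761.0163 - 3102.3168 = -341.3005
disc < 0

0 intersection points


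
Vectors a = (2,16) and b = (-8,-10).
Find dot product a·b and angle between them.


a·b = 2*(-8) + 16*(-10) = -16 - 160 = -176
|a| = sqrt(4+256) = 16.1245
|b| = sqrt(64+100) = 12.8062
cos(theta) = -176/(sqrt(260)*sqrt(164)) = -176/sqrt(42640) = -0.852323
theta = arccos(-176/sqrt(42640)) = 148.4652 degrees

a·b = -176, theta = 148.4652 deg


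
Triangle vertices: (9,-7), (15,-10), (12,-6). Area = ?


9*(-10+ 6) = -36
15*(-6+ 7) = 15
12*(-7+ 10) = 36
sum = 15
Area = |15|/2 = 7.5000

7.5000 sq units


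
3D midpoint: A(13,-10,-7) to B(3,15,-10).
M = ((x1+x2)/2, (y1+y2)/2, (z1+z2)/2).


Mx = (13+3)/2 = 8.0000
My = (-10+15)/2 = 2.5000
Mz = (-7- 10)/2 = -8.5000

M = (8.0000, 2.5000, -8.5000)


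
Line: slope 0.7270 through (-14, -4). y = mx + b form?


y + 4 = 0.7270(x + 14)
y = 0.7270x - 4 - 0.7270*(-14)
y = 0.7270x + 6.1780

y = 0.7270x + 6.1780


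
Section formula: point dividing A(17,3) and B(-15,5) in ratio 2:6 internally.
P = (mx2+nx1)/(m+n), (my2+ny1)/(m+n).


Px = (2*(-15) + 6*17)/8 = 72/8 = 9.0000
Py = (2*5 + 6*3)/8 = 28/8 = 3.5000

P = (9.0000, 3.5000)


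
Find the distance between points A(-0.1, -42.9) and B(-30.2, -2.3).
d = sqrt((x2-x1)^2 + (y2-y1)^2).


dx = -30.2 + 0.1 = -30.1
dy = -2.3 + 42.9 = 40.6
d = sqrt(906.01 + 1648.36) = sqrt(2554.37) = 50.5408

50.5408


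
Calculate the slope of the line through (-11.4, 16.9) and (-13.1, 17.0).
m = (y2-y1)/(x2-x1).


dy = 17.0 - 16.9 = 0.1
dx = -13.1 + 11.4 = -1.7
m = 0.1/(-1.7) = -0.0588

m = -0.0588


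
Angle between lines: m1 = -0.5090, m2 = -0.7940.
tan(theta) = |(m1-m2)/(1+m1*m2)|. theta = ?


m1-m2 = 0.285
1+m1*m2 = 1.404146
tan(theta) = |0.285/1.404146| = 0.202970
theta = arctan(|0.285/1.404146|) = 11.4735 degrees (acute angle)

11.4735 degrees


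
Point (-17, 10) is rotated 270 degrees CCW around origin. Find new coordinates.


cos(270) = 0, sin(270) = -1
x' = -17*0 - 10*(-1) = 10
y' = -17*(-1) + 10*0 = 17

(10, 17)


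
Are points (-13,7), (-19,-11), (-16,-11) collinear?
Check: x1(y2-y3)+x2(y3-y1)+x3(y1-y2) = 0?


-13*(-11+ 11) - 19*(-11-7) - 16*(7+ 11)
= 0 + 342 - 288 = 54

No, not collinear (determinant = 54)


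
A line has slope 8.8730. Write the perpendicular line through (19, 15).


Perpendicular slope = -1/m1 = -1/8.8730 = -0.1127
b2 = y0 - m2*x0 = 15 + 19/8.8730 = 15 + 2.1413 = 17.1413

y = -0.1127x + 17.1413


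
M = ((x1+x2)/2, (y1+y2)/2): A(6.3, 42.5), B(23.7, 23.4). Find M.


Mx = (6.3 + 23.7)/2 = 30.0/2 = 15.0000
My = (42.5 + 23.4)/2 = 65.9/2 = 32.9500

(15.0000, 32.9500)


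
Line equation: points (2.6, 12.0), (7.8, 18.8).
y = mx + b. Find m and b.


m = (6.8)/(5.2) = 1.3077
b = y1 - m*x1 = 12.0 - (6.8*2.6)/(5.2) = 12.0 - 3.4000 = 8.6000

y = 1.3077x + 8.6000


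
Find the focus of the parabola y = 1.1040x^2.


a = 1.1040
4a = 4.4160
focus = (0, 1/4.4160) = (0, 0.2264)

Focus = (0, 0.2264)


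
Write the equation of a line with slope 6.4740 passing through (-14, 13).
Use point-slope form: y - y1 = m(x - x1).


y - 13 = 6.4740(x + 14)
y = 6.4740x + 13 - 6.4740*(-14)
y = 6.4740x + 103.6360

y = 6.4740x + 103.6360


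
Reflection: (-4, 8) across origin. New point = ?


Reflection rule for origin: (-x, -y)
(-4, 8) -> (4, -8)

(4, -8)


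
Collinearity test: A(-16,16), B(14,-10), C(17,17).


-16*(-10-17) + 14*(17-16) + 17*(16+ 10)
= 432 + 14 + 442 = 888

No, not collinear (determinant = 888)


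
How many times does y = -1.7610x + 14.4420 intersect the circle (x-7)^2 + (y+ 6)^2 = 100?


Substitute y = -1.7610x + 14.4420: (x-7)^2 + (-1.7610x+14.4420+ 6)^2 = 100
Expand to Ax^2 + Bx + C = 0, where b-k = 20.442
A = 1+m^2 = 4.101121
B = 2(m(b-k) - h) = 2(-1.7610*20.442 - 7) = -85.996724
C = h^2 + (b-k)^2 - r^2 = 49 + 417.875364 - 100 = 366.875364
disc = B^2-4AC = 7395.4365 - 6018.4010 = 1377.0355
disc > 0

2 intersection points


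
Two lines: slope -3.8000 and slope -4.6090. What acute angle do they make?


m1-m2 = 0.809
1+m1*m2 = 18.5142
tan(theta) = |0.809/18.5142| = 0.043696
theta = arctan(|0.809/18.5142|) = 2.5020 degrees (acute angle)

2.5020 degrees


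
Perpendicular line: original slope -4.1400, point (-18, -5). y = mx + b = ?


Perpendicular slope = -1/m1 = -1/(-4.1400) = 0.2415
b2 = y0 - m2*x0 = -5 - 18/(-4.1400) = -5 + 4.3478 = -0.6522

y = 0.2415x - 0.6522


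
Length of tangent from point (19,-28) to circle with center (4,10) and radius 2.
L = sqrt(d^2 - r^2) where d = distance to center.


d = sqrt((19-4)^2 + (-28-10)^2) = sqrt(225+1444) = 40.8534
L = sqrt(1669.0000 - 4) = sqrt(1665.0000) = 40.8044

40.8044


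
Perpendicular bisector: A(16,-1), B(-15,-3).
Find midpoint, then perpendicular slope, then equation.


Midpoint = (0.5, -2)
Slope of AB = dy/dx = -2/(-31) = 0.0645
Perp slope = -dx/dy = -31/2 = -15.5000
b = My - (perp slope)*Mx = -2 + (-31*0.5)/(-2) = -2 + 7.7500 = 5.7500

y = -15.5000x + 5.7500


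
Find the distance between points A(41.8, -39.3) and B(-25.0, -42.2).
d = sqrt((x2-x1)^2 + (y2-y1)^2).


dx = -25.0 - 41.8 = -66.8
dy = -42.2 + 39.3 = -2.9
d = sqrt(4462.24 + 8.41) = sqrt(4470.65) = 66.8629

66.8629


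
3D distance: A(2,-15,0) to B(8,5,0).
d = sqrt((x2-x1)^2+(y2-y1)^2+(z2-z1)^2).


dx=6, dy=20, dz=0
d = sqrt(36+400+0) = sqrt(436) = 20.8806

20.8806


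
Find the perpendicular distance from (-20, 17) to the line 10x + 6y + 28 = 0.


|10*(-20) + 6*17 + 28| = |-70| = 70
sqrt(100 + 36) = sqrt(136) = 11.6619
d = 70/sqrt(136) = 6.0025

6.0025


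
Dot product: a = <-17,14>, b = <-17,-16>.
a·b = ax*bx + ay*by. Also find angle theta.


a·b = -17*(-17) + 14*(-16) = 289 - 224 = 65
|a| = sqrt(289+196) = 22.0227
|b| = sqrt(289+256) = 23.3452
cos(theta) = 65/(sqrt(485)*sqrt(545)) = 65/sqrt(264325) = 0.126428
theta = arccos(65/sqrt(264325)) = 82.7368 degrees

a·b = 65, theta = 82.7368 deg


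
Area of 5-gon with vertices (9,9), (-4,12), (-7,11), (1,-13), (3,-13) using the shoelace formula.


sum(xi*y_{i+1}) = 9*12 - 4*11 - 7*(-13) + 1*(-13) + 3*9 = 169
sum(yi*x_{i+1}) = 9*(-4) + 12*(-7) + 11*1 - 13*3 - 13*9 = -265
Area = |169 + 265|/2 = 434/2 = 217.0000

217.0000 sq units


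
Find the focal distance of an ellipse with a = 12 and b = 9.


c^2 = 12^2 - 9^2 = 144 - 81 = 63
c = sqrt(63) = 7.9373

c = 7.9373


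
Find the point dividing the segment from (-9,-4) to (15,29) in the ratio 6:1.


Px = (6*15 + 1*(-9))/7 = 81/7 = 11.5714
Py = (6*29 + 1*(-4))/7 = 170/7 = 24.2857

P = (11.5714, 24.2857)


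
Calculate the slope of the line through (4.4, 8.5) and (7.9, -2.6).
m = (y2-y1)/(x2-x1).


dy = -2.6 - 8.5 = -11.1
dx = 7.9 - 4.4 = 3.5
m = -11.1/3.5 = -3.1714

m = -3.1714


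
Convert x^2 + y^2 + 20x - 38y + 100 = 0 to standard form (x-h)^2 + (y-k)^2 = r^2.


h = -D/2 = -20/2 = -10
k = -E/2 = 38/2 = 19
r^2 = h^2 + k^2 - F = 100 + 361 - 100 = 361
r = 19

Center (-10, 19), radius = 19


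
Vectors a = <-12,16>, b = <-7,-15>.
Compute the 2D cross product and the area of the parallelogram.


cross = -12*(-15) - 16*(-7) = 180 + 112 = 292
Parallelogram area = |292| = 292

cross = 292, parallelogram area = 292


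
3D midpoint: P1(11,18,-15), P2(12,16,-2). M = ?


Mx = (11+12)/2 = 11.5000
My = (18+16)/2 = 17.0000
Mz = (-15- 2)/2 = -8.5000

M = (11.5000, 17.0000, -8.5000)


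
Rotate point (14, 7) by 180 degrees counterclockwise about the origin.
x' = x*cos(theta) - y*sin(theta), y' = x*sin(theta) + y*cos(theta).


cos(180) = -1, sin(180) = 0
x' = 14*(-1) - 7*0 = -14
y' = 14*0 + 7*(-1) = -7

(-14, -7)


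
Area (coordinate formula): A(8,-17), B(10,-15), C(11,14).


8*(-15-14) = -232
10*(14+ 17) = 310
11*(-17+ 15) = -22
sum = 56
Area = |56|/2 = 28.0000

28.0000 sq units


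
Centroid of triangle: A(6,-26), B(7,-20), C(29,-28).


Gx = (6+7+29)/3 = 42/3 = 14.0000
Gy = (-26- 20- 28)/3 = -74/3 = -24.6667

G = (14.0000, -24.6667)


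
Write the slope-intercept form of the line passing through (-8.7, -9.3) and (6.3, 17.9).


m = (27.2)/(15.0) = 1.8133
b = y1 - m*x1 = -9.3 - (27.2*(-8.7))/(15.0) = -9.3 + 15.7760 = 6.4760

y = 1.8133x + 6.4760


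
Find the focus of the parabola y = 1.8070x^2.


a = 1.8070
4a = 7.2280
focus = (0, 1/7.2280) = (0, 0.1384)

Focus = (0, 0.1384)


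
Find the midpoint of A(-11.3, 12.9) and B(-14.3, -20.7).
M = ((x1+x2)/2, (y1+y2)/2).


Mx = (-11.3 - 14.3)/2 = -25.6/2 = -12.8000
My = (12.9 - 20.7)/2 = -7.8/2 = -3.9000

(-12.8000, -3.9000)


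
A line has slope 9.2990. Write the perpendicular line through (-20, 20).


Perpendicular slope = -1/m1 = -1/9.2990 = -0.1075
b2 = y0 - m2*x0 = 20 - 20/9.2990 = 20 - 2.1508 = 17.8492

y = -0.1075x + 17.8492


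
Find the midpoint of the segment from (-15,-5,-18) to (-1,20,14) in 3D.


Mx = (-15- 1)/2 = -8.0000
My = (-5+20)/2 = 7.5000
Mz = (-18+14)/2 = -2.0000

M = (-8.0000, 7.5000, -2.0000)


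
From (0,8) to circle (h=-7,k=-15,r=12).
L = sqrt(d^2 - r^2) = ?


d = sqrt((0+ 7)^2 + (8+ 15)^2) = sqrt(49+529) = 24.0416
L = sqrt(578.0000 - 144) = sqrt(434.0000) = 20.8327

20.8327


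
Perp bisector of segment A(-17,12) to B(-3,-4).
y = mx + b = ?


Midpoint = (-10, 4)
Slope of AB = dy/dx = -16/14 = -1.1429
Perp slope = -dx/dy = 14/16 = 0.8750
b = My - (perp slope)*Mx = 4 + (14*(-10))/(-16) = 4 + 8.7500 = 12.7500

y = 0.8750x + 12.7500


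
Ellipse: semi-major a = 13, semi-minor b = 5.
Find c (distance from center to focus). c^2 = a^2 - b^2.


c^2 = 13^2 - 5^2 = 169 - 25 = 144
c = sqrt(144) = 12.0000

c = 12.0000


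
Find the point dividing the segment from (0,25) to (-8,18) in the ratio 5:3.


Px = (5*(-8) + 3*0)/8 = -40/8 = -5.0000
Py = (5*18 + 3*25)/8 = 165/8 = 20.6250

P = (-5.0000, 20.6250)


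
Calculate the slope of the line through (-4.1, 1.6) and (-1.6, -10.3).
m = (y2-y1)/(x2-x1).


dy = -10.3 - 1.6 = -11.9
dx = -1.6 + 4.1 = 2.5
m = -11.9/2.5 = -4.7600

m = -4.7600


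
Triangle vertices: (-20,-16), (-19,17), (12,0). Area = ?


-20*(17-0) = -340
-19*(0+ 16) = -304
12*(-16-17) = -396
sum = -1040
Area = |-1040|/2 = 520.0000

520.0000 sq units


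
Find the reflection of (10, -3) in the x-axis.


Reflection rule for x-axis: (x, -y)
(10, -3) -> (10, 3)

(10, 3)


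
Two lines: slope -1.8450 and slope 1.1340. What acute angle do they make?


m1-m2 = -2.979
1+m1*m2 = -1.09223
tan(theta) = |-2.979/(-1.09223)| = 2.727448
theta = arctan(|-2.979/(-1.09223)|) = 69.8649 degrees (acute angle)

69.8649 degrees


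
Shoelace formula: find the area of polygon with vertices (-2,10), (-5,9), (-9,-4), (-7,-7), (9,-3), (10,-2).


sum(xi*y_{i+1}) = -2*9 - 5*(-4) - 9*(-7) - 7*(-3) + 9*(-2) + 10*10 = 168
sum(yi*x_{i+1}) = 10*(-5) + 9*(-9) - 4*(-7) - 7*9 - 3*10 - 2*(-2) = -192
Area = |168 + 192|/2 = 360/2 = 180.0000

180.0000 sq units


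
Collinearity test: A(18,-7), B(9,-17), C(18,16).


18*(-17-16) + 9*(16+ 7) + 18*(-7+ 17)
= -594 + 207 + 180 = -207

No, not collinear (determinant = -207)


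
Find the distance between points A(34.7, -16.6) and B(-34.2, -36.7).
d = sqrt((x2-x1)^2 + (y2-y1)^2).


dx = -34.2 - 34.7 = -68.9
dy = -36.7 + 16.6 = -20.1
d = sqrt(4747.21 + 404.01) = sqrt(5151.22) = 71.7720

71.7720


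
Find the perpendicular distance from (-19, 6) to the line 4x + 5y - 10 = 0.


|4*(-19) + 5*6 - 10| = |-56| = 56
sqrt(16 + 25) = sqrt(41) = 6.4031
d = 56/sqrt(41) = 8.7457

8.7457


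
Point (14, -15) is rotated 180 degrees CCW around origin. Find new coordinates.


cos(180) = -1, sin(180) = 0
x' = 14*(-1) + 15*0 = -14
y' = 14*0 - 15*(-1) = 15

(-14, 15)


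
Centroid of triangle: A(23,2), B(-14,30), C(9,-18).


Gx = (23- 14+9)/3 = 18/3 = 6.0000
Gy = (2+30- 18)/3 = 14/3 = 4.6667

G = (6.0000, 4.6667)


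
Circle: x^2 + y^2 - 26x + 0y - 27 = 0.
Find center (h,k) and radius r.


h = -D/2 = 26/2 = 13
k = -E/2 = 0/2 = 0
r^2 = h^2 + k^2 - F = 169 + 0 + 27 = 196
r = 14

Center (13, 0), radius = 14


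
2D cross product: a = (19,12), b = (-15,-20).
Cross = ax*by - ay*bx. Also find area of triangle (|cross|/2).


cross = 19*(-20) - 12*(-15) = -380 + 180 = -200
Triangle area = |-200|/2 = 200/2 = 100.0000

cross = -200, triangle area = 100.0000


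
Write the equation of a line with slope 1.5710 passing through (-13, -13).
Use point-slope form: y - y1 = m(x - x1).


y + 13 = 1.5710(x + 13)
y = 1.5710x - 13 - 1.5710*(-13)
y = 1.5710x + 7.4230

y = 1.5710x + 7.4230


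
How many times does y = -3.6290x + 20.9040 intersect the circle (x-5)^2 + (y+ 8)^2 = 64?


Substitute y = -3.6290x + 20.9040: (x-5)^2 + (-3.6290x+20.9040+ 8)^2 = 64
Expand to Ax^2 + Bx + C = 0, where b-k = 28.904
A = 1+m^2 = 14.169641
B = 2(m(b-k) - h) = 2(-3.6290*28.904 - 5) = -219.785232
C = h^2 + (b-k)^2 - r^2 = 25 + 835.441216 - 64 = 796.441216
disc = B^2-4AC = 48305.5482 - 45141.1444 = 3164.4038
disc > 0

2 intersection points


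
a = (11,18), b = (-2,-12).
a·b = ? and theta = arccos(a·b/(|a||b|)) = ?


a·b = 11*(-2) + 18*(-12) = -22 - 216 = -238
|a| = sqrt(121+324) = 21.0950
|b| = sqrt(4+144) = 12.1655
cos(theta) = -238/(sqrt(445)*sqrt(148)) = -238/sqrt(65860) = -0.927398
theta = arccos(-238/sqrt(65860)) = 158.0328 degrees

a·b = -238, theta = 158.0328 deg


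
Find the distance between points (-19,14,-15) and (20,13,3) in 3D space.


dx=39, dy=-1, dz=18
d = sqrt(1521+1+324) = sqrt(1846) = 42.9651

42.9651


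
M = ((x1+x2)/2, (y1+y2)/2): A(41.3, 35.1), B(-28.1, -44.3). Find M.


Mx = (41.3 - 28.1)/2 = 13.2/2 = 6.6000
My = (35.1 - 44.3)/2 = -9.2/2 = -4.6000

(6.6000, -4.6000)


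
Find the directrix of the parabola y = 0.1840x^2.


a = 0.1840
1/(4a) = 1.3587
directrix: y = -1.3587 = -1.3587

y = -1.3587


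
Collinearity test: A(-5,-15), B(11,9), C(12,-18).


-5*(9+ 18) + 11*(-18+ 15) + 12*(-15-9)
= -135 - 33 - 288 = -456

No, not collinear (determinant = -456)


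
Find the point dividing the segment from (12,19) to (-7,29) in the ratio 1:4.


Px = (1*(-7) + 4*12)/5 = 41/5 = 8.2000
Py = (1*29 + 4*19)/5 = 105/5 = 21.0000

P = (8.2000, 21.0000)


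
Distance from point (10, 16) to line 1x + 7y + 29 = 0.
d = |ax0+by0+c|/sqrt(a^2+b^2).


|1*10 + 7*16 + 29| = |151| = 151
sqrt(1 + 49) = sqrt(50) = 7.0711
d = 151/sqrt(50) = 21.3546

21.3546


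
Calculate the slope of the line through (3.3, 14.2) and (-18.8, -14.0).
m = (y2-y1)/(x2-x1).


dy = -14.0 - 14.2 = -28.2
dx = -18.8 - 3.3 = -22.1
m = -28.2/(-22.1) = 1.2760

m = 1.2760


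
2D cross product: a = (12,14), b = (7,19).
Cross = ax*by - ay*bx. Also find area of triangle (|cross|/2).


cross = 12*19 - 14*7 = 228 - 98 = 130
Triangle area = |130|/2 = 130/2 = 65.0000

cross = 130, triangle area = 65.0000


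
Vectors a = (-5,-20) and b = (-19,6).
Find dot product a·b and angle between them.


a·b = -5*(-19) - 20*6 = 95 - 120 = -25
|a| = sqrt(25+400) = 20.6155
|b| = sqrt(361+36) = 19.9249
cos(theta) = -25/(sqrt(425)*sqrt(397)) = -25/sqrt(168725) = -0.060863
theta = arccos(-25/sqrt(168725)) = 93.4893 degrees

a·b = -25, theta = 93.4893 deg


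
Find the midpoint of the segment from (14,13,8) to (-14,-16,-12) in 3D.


Mx = (14- 14)/2 = 0
My = (13- 16)/2 = -1.5000
Mz = (8- 12)/2 = -2.0000

M = (0, -1.5000, -2.0000)


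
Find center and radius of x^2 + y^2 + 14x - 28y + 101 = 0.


h = -D/2 = -14/2 = -7
k = -E/2 = 28/2 = 14
r^2 = h^2 + k^2 - F = 49 + 196 - 101 = 144
r = 12

Center (-7, 14), radius = 12


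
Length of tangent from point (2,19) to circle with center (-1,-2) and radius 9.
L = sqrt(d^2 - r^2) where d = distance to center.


d = sqrt((2+ 1)^2 + (19+ 2)^2) = sqrt(9+441) = 21.2132
L = sqrt(450.0000 - 81) = sqrt(369.0000) = 19.2094

19.2094


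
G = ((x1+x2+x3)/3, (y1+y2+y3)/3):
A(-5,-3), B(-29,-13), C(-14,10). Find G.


Gx = (-5- 29- 14)/3 = -48/3 = -16.0000
Gy = (-3- 13+10)/3 = -6/3 = -2.0000

G = (-16.0000, -2.0000)


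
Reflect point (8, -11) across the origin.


Reflection rule for origin: (-x, -y)
(8, -11) -> (-8, 11)

(-8, 11)


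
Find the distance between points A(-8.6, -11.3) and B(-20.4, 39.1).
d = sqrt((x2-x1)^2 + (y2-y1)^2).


dx = -20.4 + 8.6 = -11.8
dy = 39.1 + 11.3 = 50.4
d = sqrt(139.24 + 2540.16) = sqrt(2679.4) = 51.7629

51.7629


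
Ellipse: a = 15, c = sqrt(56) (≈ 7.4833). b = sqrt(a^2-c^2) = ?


b^2 = 15^2 - (sqrt(56))^2 = 225 - 56 = 169
b = sqrt(169) = 13

b = 13


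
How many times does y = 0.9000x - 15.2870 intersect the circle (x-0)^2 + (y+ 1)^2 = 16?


Substitute y = 0.9000x - 15.2870: (x-0)^2 + (0.9000x- 15.2870+ 1)^2 = 16
Expand to Ax^2 + Bx + C = 0, where b-k = -14.287
A = 1+m^2 = 1.81
B = 2(m(b-k) - h) = 2(0.9000*(-14.287) - 0) = -25.7166
C = h^2 + (b-k)^2 - r^2 = 0 + 204.118369 - 16 = 188.118369
disc = B^2-4AC = 661.3435 - 1361.9770 = -700.6335
disc < 0

0 intersection points


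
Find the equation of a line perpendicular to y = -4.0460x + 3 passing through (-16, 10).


Perpendicular slope = -1/m1 = -1/(-4.0460) = 0.2472
b2 = y0 - m2*x0 = 10 - 16/(-4.0460) = 10 + 3.9545 = 13.9545

y = 0.2472x + 13.9545


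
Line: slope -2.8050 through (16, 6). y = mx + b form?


y - 6 = -2.8050(x - 16)
y = -2.8050x + 6 + 2.8050*16
y = -2.8050x + 50.8800

y = -2.8050x + 50.8800


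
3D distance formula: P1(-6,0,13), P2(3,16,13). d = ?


dx=9, dy=16, dz=0
d = sqrt(81+256+0) = sqrt(337) = 18.3576

18.3576


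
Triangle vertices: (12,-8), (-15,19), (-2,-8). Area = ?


12*(19+ 8) = 324
-15*(-8+ 8) = 0
-2*(-8-19) = 54
sum = 378
Area = |378|/2 = 189.0000

189.0000 sq units


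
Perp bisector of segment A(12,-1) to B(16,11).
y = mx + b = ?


Midpoint = (14, 5)
Slope of AB = dy/dx = 12/4 = 3.0000
Perp slope = -dx/dy = -4/12 = -0.3333
b = My - (perp slope)*Mx = 5 + (4*14)/12 = 5 + 4.6667 = 9.6667

y = -0.3333x + 9.6667


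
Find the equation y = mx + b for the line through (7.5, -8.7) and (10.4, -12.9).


m = (-4.2)/(2.9) = -1.4483
b = y1 - m*x1 = -8.7 - (-4.2*7.5)/(2.9) = -8.7 + 10.8621 = 2.1621

y = -1.4483x + 2.1621


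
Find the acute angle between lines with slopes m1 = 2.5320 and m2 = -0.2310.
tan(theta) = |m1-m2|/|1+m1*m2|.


m1-m2 = 2.763
1+m1*m2 = 0.415108
tan(theta) = |2.763/0.415108| = 6.656099
theta = arctan(|2.763/0.415108|) = 81.4559 degrees (acute angle)

81.4559 degrees


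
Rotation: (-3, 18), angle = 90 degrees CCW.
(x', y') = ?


cos(90) = 0, sin(90) = 1
x' = -3*0 - 18*1 = -18
y' = -3*1 + 18*0 = -3

(-18, -3)


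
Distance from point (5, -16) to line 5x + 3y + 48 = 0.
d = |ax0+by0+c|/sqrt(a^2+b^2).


|5*5 + 3*(-16) + 48| = |25| = 25
sqrt(25 + 9) = sqrt(34) = 5.8310
d = 25/sqrt(34) = 4.2875

4.2875


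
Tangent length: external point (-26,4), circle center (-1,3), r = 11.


d = sqrt((-26+ 1)^2 + (4-3)^2) = sqrt(625+1) = 25.0200
L = sqrt(626.0000 - 121) = sqrt(505.0000) = 22.4722

22.4722


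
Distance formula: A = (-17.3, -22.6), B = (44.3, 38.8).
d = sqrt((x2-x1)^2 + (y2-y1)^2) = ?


dx = 44.3 + 17.3 = 61.6
dy = 38.8 + 22.6 = 61.4
d = sqrt(3794.56 + 3769.96) = sqrt(7564.52) = 86.9742

86.9742


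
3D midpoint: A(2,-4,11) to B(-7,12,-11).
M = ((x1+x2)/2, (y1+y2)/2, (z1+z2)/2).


Mx = (2- 7)/2 = -2.5000
My = (-4+12)/2 = 4.0000
Mz = (11- 11)/2 = 0

M = (-2.5000, 4.0000, 0)


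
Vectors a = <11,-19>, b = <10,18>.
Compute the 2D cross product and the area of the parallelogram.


cross = 11*18 + 19*10 = 198 + 190 = 388
Parallelogram area = |388| = 388

cross = 388, parallelogram area = 388


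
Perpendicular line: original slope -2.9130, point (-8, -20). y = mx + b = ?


Perpendicular slope = -1/m1 = -1/(-2.9130) = 0.3433
b2 = y0 - m2*x0 = -20 - 8/(-2.9130) = -20 + 2.7463 = -17.2537

y = 0.3433x - 17.2537


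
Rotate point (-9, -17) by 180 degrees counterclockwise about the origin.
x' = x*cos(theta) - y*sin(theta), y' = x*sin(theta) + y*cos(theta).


cos(180) = -1, sin(180) = 0
x' = -9*(-1) + 17*0 = 9
y' = -9*0 - 17*(-1) = 17

(9, 17)


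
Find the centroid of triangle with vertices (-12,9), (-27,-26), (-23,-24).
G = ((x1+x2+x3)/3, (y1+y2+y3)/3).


Gx = (-12- 27- 23)/3 = -62/3 = -20.6667
Gy = (9- 26- 24)/3 = -41/3 = -13.6667

G = (-20.6667, -13.6667)


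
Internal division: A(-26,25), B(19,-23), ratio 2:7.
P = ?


Px = (2*19 + 7*(-26))/9 = -144/9 = -16.0000
Py = (2*(-23) + 7*25)/9 = 129/9 = 14.3333

P = (-16.0000, 14.3333)


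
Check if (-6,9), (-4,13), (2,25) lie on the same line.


-6*(13-25) - 4*(25-9) + 2*(9-13)
= 72 - 64 - 8 = 0

Yes, collinear (determinant = 0)


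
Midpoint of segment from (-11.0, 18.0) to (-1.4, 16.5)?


Mx = (-11.0 - 1.4)/2 = -12.4/2 = -6.2000
My = (18.0 + 16.5)/2 = 34.5/2 = 17.2500

(-6.2000, 17.2500)


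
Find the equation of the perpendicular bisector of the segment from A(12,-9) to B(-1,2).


Midpoint = (5.5, -3.5)
Slope of AB = dy/dx = 11/(-13) = -0.8462
Perp slope = -dx/dy = 13/11 = 1.1818
b = My - (perp slope)*Mx = -3.5 + (-13*5.5)/11 = -3.5 - 6.5000 = -10.0000

y = 1.1818x - 10.0000


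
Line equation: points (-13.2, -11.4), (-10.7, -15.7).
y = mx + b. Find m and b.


m = (-4.3)/(2.5) = -1.7200
b = y1 - m*x1 = -11.4 - (-4.3*(-13.2))/(2.5) = -11.4 - 22.7040 = -34.1040

y = -1.7200x - 34.1040


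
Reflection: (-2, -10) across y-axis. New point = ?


Reflection rule for y-axis: (-x, y)
(-2, -10) -> (2, -10)

(2, -10)


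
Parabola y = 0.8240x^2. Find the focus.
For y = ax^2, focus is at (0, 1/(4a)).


a = 0.8240
4a = 3.2960
focus = (0, 1/3.2960) = (0, 0.3034)

Focus = (0, 0.3034)


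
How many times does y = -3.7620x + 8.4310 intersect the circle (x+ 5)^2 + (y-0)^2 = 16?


Substitute y = -3.7620x + 8.4310: (x+ 5)^2 + (-3.7620x+8.4310-0)^2 = 16
Expand to Ax^2 + Bx + C = 0, where b-k = 8.431
A = 1+m^2 = 15.152644
B = 2(m(b-k) - h) = 2(-3.7620*8.431 + 5) = -53.434844
C = h^2 + (b-k)^2 - r^2 = 25 + 71.081761 - 16 = 80.081761
disc = B^2-4AC = 2855.2826 - 4853.8017 = -1998.5191
disc < 0

0 intersection points


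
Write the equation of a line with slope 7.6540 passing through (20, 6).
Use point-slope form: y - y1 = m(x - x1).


y - 6 = 7.6540(x - 20)
y = 7.6540x + 6 - 7.6540*20
y = 7.6540x - 147.0800

y = 7.6540x - 147.0800


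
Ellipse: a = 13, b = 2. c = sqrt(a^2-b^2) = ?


c^2 = 13^2 - 2^2 = 169 - 4 = 165
c = sqrt(165) = 12.8452

c = 12.8452


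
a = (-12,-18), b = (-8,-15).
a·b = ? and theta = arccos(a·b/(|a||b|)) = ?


a·b = -12*(-8) - 18*(-15) = 96 + 270 = 366
|a| = sqrt(144+324) = 21.6333
|b| = sqrt(64+225) = 17.0000
cos(theta) = 366/(sqrt(468)*sqrt(289)) = 366/sqrt(135252) = 0.995197
theta = arccos(366/sqrt(135252)) = 5.6176 degrees

a·b = 366, theta = 5.6176 deg
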